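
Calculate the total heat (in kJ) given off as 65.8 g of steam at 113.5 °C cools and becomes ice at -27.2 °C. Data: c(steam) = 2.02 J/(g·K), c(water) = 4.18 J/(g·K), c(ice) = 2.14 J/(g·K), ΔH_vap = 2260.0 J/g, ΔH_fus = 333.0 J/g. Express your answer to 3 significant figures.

q1 (cool steam 113.5→100 °C): 65.8 × 2.02 × 13.5 = 1794 J
q2 (condense at 100 °C): 65.8 × 2260.0 = 148708 J
q3 (cool water 100→0 °C): 65.8 × 4.18 × 100.0 = 27504 J
q4 (freeze at 0 °C): 65.8 × 333.0 = 21911 J
q5 (cool ice 0→-27.2 °C): 65.8 × 2.14 × 27.2 = 3830 J
Total: 1794 + 148708 + 27504 + 21911 + 3830 = 203747 J = 204 kJ

q = 204 kJ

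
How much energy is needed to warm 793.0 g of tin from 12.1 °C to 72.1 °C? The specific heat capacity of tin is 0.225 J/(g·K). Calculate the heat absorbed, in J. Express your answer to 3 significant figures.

q = 10700 J

q = m c ΔT = 793.0 × 0.225 × (72.1 − 12.1)
q = 793.0 × 0.225 × 60.0 = 10710 J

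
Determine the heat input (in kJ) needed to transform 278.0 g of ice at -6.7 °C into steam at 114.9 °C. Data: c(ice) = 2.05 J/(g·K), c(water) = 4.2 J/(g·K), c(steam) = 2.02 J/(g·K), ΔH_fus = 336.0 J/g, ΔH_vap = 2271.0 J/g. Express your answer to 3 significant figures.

q = 854 kJ

q1 (heat ice -6.7→0.0 °C): 278.0 × 2.05 × 6.7 = 3818 J
q2 (melt at 0 °C): 278.0 × 336.0 = 93408 J
q3 (heat water 0.0→100.0 °C): 278.0 × 4.2 × 100.0 = 116760 J
q4 (vaporize at 100 °C): 278.0 × 2271.0 = 631338 J
q5 (heat steam 100.0→114.9 °C): 278.0 × 2.02 × 14.9 = 8367 J
Total: 3818 + 93408 + 116760 + 631338 + 8367 = 853691 J = 854 kJ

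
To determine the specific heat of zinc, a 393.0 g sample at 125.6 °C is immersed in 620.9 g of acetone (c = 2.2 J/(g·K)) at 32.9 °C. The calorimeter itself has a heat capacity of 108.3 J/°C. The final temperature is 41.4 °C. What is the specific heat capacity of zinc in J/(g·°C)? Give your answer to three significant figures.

c = 0.379 J/(g·°C)

q_gained = (620.9 × 2.2 + 108.3) × (41.4 − 32.9) = 12530 J
q_lost = 393.0 × c × (125.6 − 41.4) = 33090.6 c
Set equal: c = 12530 / 33090.6 = 0.379 J/(g·°C)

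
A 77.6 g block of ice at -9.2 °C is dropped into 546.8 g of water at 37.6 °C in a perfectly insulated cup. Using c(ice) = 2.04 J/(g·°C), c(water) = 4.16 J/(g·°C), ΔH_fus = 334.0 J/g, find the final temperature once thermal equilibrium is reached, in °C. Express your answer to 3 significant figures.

T_f = 22.4 °C

Heat to bring ice to 0 °C and melt it: q₁ = 77.6×2.04×9.2 + 77.6×334.0 = 27375 J
Heat the water can supply cooling to 0 °C: 546.8×4.16×37.6 = 85528.3 J > q₁, so all ice melts.
Energy balance: 546.8×4.16×(37.6 − T) = 27375 + 77.6×4.16×(T − 0)
2274.688(37.6 − T) = 27375 + 322.816 T
85528.3 − 27375 = 2597.504 T
T = 58153.3 / 2597.504 = 22.39 °C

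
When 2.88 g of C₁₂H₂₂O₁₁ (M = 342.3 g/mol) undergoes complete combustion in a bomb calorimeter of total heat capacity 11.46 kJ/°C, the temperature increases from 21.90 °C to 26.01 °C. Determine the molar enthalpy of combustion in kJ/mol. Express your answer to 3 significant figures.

ΔT = 26.01 − 21.90 = 4.11 °C
q_cal = C_cal × ΔT = 11.46 × 4.11 = 47.1006 kJ
n = 2.88 / 342.3 = 0.008414 mol
q_rxn = −q_cal = -47.1006 kJ
ΔH = -47.1006 / 0.008414 = -5598 kJ/mol

ΔH = -5600 kJ/mol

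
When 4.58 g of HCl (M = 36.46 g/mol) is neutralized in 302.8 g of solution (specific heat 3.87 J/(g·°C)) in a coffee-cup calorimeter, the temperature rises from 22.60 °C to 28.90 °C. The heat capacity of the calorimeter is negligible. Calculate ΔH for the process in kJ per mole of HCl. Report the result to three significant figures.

|ΔT| = |28.90 − 22.60| = 6.30 °C
|q_surr| = (302.8 × 3.87) × 6.30 = 1171.836 × 6.30 = 7383 J
n(HCl) = 4.58 / 36.46 = 0.1256 mol
Temperature rose, so q_rxn = −|q_surr| = -7.383 kJ
ΔH = q_rxn / n = -58.78 kJ/mol

ΔH = -58.8 kJ/mol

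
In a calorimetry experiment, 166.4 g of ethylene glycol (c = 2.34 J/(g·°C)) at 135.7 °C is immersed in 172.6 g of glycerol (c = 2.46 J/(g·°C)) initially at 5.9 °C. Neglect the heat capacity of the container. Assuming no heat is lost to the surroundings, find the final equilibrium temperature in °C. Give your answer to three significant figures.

T_f = 68.0 °C

Heat lost by ethylene glycol = heat gained by glycerol.
(166.4)(2.34)(135.7 − T) = (172.6)(2.46)(T − 5.9)
389.376 (135.7 − T) = 424.596 (T − 5.9)
52838 − 389.376 T = 424.596 T − 2505.1
55343.1 = 813.972 T
T = 67.99 °C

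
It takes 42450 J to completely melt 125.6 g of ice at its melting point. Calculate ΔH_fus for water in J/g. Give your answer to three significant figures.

ΔH_fus = 338 J/g

ΔH_fus = q / m = 42450 / 125.6 = 338 J/g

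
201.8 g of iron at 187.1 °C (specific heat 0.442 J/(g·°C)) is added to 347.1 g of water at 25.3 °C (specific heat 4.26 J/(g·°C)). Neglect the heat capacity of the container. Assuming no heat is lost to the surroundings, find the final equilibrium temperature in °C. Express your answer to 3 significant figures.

Heat lost by iron = heat gained by water.
(201.8)(0.442)(187.1 − T) = (347.1)(4.26)(T − 25.3)
89.1956 (187.1 − T) = 1478.646 (T − 25.3)
16688 − 89.1956 T = 1478.646 T − 37410
54098 = 1567.8416 T
T = 34.50 °C

T_f = 34.5 °C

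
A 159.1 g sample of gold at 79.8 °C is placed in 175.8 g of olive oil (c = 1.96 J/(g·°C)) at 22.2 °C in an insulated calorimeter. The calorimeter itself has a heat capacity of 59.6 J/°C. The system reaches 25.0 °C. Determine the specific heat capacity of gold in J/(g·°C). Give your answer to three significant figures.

c = 0.130 J/(g·°C)

q_gained = (175.8 × 1.96 + 59.6) × (25.0 − 22.2) = 1132 J
q_lost = 159.1 × c × (79.8 − 25.0) = 8718.68 c
Set equal: c = 1132 / 8718.68 = 0.130 J/(g·°C)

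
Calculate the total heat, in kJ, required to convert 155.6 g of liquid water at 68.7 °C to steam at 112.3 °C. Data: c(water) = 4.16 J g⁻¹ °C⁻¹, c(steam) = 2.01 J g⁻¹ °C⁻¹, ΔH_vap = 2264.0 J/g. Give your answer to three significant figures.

q = 376 kJ

q1 (heat water 68.7→100.0 °C): 155.6 × 4.16 × 31.3 = 20260 J
q2 (vaporize at 100 °C): 155.6 × 2264.0 = 352278 J
q3 (heat steam 100.0→112.3 °C): 155.6 × 2.01 × 12.3 = 3847 J
Total: 20260 + 352278 + 3847 = 376385 J = 376 kJ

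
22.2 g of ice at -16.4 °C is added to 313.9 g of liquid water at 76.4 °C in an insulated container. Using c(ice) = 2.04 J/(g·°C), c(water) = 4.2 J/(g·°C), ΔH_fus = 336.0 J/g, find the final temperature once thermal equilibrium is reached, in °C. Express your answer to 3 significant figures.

T_f = 65.5 °C

Heat to bring ice to 0 °C and melt it: q₁ = 22.2×2.04×16.4 + 22.2×336.0 = 8201.9 J
Heat the water can supply cooling to 0 °C: 313.9×4.2×76.4 = 100724 J > q₁, so all ice melts.
Energy balance: 313.9×4.2×(76.4 − T) = 8201.9 + 22.2×4.2×(T − 0)
1318.38(76.4 − T) = 8201.9 + 93.24 T
100724 − 8201.9 = 1411.62 T
T = 92522.1 / 1411.62 = 65.54 °C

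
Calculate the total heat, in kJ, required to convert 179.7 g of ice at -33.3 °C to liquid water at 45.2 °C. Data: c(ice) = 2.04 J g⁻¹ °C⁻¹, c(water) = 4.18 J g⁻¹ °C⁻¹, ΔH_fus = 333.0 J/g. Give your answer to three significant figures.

q = 106 kJ

q1 (heat ice -33.3→0.0 °C): 179.7 × 2.04 × 33.3 = 12207 J
q2 (melt at 0 °C): 179.7 × 333.0 = 59840 J
q3 (heat water 0.0→45.2 °C): 179.7 × 4.18 × 45.2 = 33952 J
Total: 12207 + 59840 + 33952 = 105999 J = 106 kJ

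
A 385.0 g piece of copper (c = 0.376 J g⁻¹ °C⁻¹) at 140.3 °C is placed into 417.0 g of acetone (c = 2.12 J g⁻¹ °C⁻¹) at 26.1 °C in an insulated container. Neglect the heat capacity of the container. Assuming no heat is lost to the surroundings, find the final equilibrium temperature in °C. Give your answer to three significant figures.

T_f = 42.2 °C

Heat lost by copper = heat gained by acetone.
(385.0)(0.376)(140.3 − T) = (417.0)(2.12)(T − 26.1)
144.76 (140.3 − T) = 884.04 (T − 26.1)
20310 − 144.76 T = 884.04 T − 23073
43383 = 1028.80 T
T = 42.17 °C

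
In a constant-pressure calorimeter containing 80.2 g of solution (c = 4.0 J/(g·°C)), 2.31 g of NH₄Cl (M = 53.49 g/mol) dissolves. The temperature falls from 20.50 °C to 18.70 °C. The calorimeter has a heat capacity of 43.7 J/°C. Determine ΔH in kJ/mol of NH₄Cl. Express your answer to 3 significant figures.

|ΔT| = |18.70 − 20.50| = 1.80 °C
|q_surr| = (80.2 × 4.0 + 43.7) × 1.80 = 364.5 × 1.80 = 656.1 J
n(NH₄Cl) = 2.31 / 53.49 = 0.04319 mol
Temperature fell, so q_rxn = +|q_surr| = 0.6561 kJ
ΔH = q_rxn / n = 15.19 kJ/mol

ΔH = 15.2 kJ/mol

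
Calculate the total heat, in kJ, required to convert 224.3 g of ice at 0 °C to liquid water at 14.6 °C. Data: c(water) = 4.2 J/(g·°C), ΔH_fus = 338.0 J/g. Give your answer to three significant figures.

q1 (melt at 0 °C): 224.3 × 338.0 = 75813 J
q2 (heat water 0.0→14.6 °C): 224.3 × 4.2 × 14.6 = 13754 J
Total: 75813 + 13754 = 89567 J = 89.6 kJ

q = 89.6 kJ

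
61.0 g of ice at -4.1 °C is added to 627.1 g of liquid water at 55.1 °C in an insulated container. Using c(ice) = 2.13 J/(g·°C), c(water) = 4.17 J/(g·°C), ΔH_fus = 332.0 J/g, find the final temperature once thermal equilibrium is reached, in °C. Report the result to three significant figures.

Heat to bring ice to 0 °C and melt it: q₁ = 61.0×2.13×4.1 + 61.0×332.0 = 20785 J
Heat the water can supply cooling to 0 °C: 627.1×4.17×55.1 = 144087 J > q₁, so all ice melts.
Energy balance: 627.1×4.17×(55.1 − T) = 20785 + 61.0×4.17×(T − 0)
2615.007(55.1 − T) = 20785 + 254.37 T
144087 − 20785 = 2869.377 T
T = 123302 / 2869.377 = 42.97 °C

T_f = 43.0 °C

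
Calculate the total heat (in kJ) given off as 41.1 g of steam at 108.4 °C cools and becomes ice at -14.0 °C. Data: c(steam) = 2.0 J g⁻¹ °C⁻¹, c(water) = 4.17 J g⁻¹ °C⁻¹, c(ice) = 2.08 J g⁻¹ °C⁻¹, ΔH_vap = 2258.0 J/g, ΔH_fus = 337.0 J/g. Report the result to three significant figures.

q1 (cool steam 108.4→100 °C): 41.1 × 2.0 × 8.4 = 690 J
q2 (condense at 100 °C): 41.1 × 2258.0 = 92804 J
q3 (cool water 100→0 °C): 41.1 × 4.17 × 100.0 = 17139 J
q4 (freeze at 0 °C): 41.1 × 337.0 = 13851 J
q5 (cool ice 0→-14.0 °C): 41.1 × 2.08 × 14.0 = 1197 J
Total: 690 + 92804 + 17139 + 13851 + 1197 = 125681 J = 126 kJ

q = 126 kJ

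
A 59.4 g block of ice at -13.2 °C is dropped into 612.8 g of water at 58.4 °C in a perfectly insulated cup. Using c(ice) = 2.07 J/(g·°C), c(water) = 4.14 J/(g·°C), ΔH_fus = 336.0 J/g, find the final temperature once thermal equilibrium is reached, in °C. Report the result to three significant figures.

Heat to bring ice to 0 °C and melt it: q₁ = 59.4×2.07×13.2 + 59.4×336.0 = 21581 J
Heat the water can supply cooling to 0 °C: 612.8×4.14×58.4 = 148160 J > q₁, so all ice melts.
Energy balance: 612.8×4.14×(58.4 − T) = 21581 + 59.4×4.14×(T − 0)
2536.992(58.4 − T) = 21581 + 245.916 T
148160 − 21581 = 2782.908 T
T = 126579 / 2782.908 = 45.48 °C

T_f = 45.5 °C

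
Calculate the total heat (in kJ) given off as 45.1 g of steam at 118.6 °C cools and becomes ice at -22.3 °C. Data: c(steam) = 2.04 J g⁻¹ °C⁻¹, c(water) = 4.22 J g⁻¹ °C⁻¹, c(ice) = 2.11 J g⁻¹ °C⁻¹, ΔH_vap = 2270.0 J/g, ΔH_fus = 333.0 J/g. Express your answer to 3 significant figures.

q1 (cool steam 118.6→100 °C): 45.1 × 2.04 × 18.6 = 1711 J
q2 (condense at 100 °C): 45.1 × 2270.0 = 102377 J
q3 (cool water 100→0 °C): 45.1 × 4.22 × 100.0 = 19032 J
q4 (freeze at 0 °C): 45.1 × 333.0 = 15018 J
q5 (cool ice 0→-22.3 °C): 45.1 × 2.11 × 22.3 = 2122 J
Total: 1711 + 102377 + 19032 + 15018 + 2122 = 140260 J = 140 kJ

q = 140 kJ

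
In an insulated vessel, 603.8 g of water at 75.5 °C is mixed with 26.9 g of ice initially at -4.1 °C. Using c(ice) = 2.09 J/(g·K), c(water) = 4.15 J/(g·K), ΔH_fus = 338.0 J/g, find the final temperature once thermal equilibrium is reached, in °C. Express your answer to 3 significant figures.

Heat to bring ice to 0 °C and melt it: q₁ = 26.9×2.09×4.1 + 26.9×338.0 = 9322.7 J
Heat the water can supply cooling to 0 °C: 603.8×4.15×75.5 = 189186 J > q₁, so all ice melts.
Energy balance: 603.8×4.15×(75.5 − T) = 9322.7 + 26.9×4.15×(T − 0)
2505.77(75.5 − T) = 9322.7 + 111.635 T
189186 − 9322.7 = 2617.405 T
T = 179863.3 / 2617.405 = 68.72 °C

T_f = 68.7 °C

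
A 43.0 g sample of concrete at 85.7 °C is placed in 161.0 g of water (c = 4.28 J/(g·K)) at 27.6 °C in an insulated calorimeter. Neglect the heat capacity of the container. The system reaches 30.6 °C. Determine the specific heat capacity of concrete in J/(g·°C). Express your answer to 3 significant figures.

q_gained = (161.0 × 4.28) × (30.6 − 27.6) = 2067.24 J
q_lost = 43.0 × c × (85.7 − 30.6) = 2369.3 c
Set equal: c = 2067.24 / 2369.3 = 0.873 J/(g·°C)

c = 0.873 J/(g·°C)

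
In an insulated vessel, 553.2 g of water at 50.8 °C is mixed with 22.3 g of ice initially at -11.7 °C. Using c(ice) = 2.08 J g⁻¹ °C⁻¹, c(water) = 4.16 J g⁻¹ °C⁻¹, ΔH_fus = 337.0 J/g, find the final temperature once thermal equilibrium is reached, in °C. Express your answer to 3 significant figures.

Heat to bring ice to 0 °C and melt it: q₁ = 22.3×2.08×11.7 + 22.3×337.0 = 8057.8 J
Heat the water can supply cooling to 0 °C: 553.2×4.16×50.8 = 116907 J > q₁, so all ice melts.
Energy balance: 553.2×4.16×(50.8 − T) = 8057.8 + 22.3×4.16×(T − 0)
2301.312(50.8 − T) = 8057.8 + 92.768 T
116907 − 8057.8 = 2394.080 T
T = 108849.2 / 2394.080 = 45.47 °C

T_f = 45.5 °C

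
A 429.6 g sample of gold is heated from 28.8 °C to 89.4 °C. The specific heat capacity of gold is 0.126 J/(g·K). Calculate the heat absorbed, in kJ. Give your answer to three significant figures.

q = m c ΔT = 429.6 × 0.126 × (89.4 − 28.8)
q = 429.6 × 0.126 × 60.6 = 3280 J = 3.28 kJ

q = 3.28 kJ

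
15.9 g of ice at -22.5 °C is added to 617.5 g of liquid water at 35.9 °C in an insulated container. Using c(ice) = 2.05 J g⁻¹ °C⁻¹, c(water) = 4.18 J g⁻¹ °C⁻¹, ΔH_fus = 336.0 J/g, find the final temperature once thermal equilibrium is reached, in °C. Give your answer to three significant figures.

T_f = 32.7 °C

Heat to bring ice to 0 °C and melt it: q₁ = 15.9×2.05×22.5 + 15.9×336.0 = 6075.8 J
Heat the water can supply cooling to 0 °C: 617.5×4.18×35.9 = 92663.3 J > q₁, so all ice melts.
Energy balance: 617.5×4.18×(35.9 − T) = 6075.8 + 15.9×4.18×(T − 0)
2581.15(35.9 − T) = 6075.8 + 66.462 T
92663.3 − 6075.8 = 2647.612 T
T = 86587.5 / 2647.612 = 32.70 °C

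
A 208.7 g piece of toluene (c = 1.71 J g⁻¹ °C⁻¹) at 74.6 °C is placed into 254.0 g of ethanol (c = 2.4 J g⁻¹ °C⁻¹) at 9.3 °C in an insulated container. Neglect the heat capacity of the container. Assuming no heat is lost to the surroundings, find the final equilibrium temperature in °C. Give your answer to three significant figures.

Heat lost by toluene = heat gained by ethanol.
(208.7)(1.71)(74.6 − T) = (254.0)(2.4)(T − 9.3)
356.877 (74.6 − T) = 609.6 (T − 9.3)
26623 − 356.877 T = 609.6 T − 5669.3
32292.3 = 966.477 T
T = 33.41 °C

T_f = 33.4 °C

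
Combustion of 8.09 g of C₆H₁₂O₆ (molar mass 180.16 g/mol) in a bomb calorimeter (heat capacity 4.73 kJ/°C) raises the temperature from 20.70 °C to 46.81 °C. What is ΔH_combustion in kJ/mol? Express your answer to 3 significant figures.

ΔT = 46.81 − 20.70 = 26.11 °C
q_cal = C_cal × ΔT = 4.73 × 26.11 = 123.5003 kJ
n = 8.09 / 180.16 = 0.04490 mol
q_rxn = −q_cal = -123.5003 kJ
ΔH = -123.5003 / 0.04490 = -2751 kJ/mol

ΔH = -2750 kJ/mol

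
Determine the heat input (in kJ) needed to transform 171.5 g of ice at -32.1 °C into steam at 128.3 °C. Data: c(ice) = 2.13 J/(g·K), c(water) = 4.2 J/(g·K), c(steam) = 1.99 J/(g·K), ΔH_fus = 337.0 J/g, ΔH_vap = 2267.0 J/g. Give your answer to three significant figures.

q1 (heat ice -32.1→0.0 °C): 171.5 × 2.13 × 32.1 = 11726 J
q2 (melt at 0 °C): 171.5 × 337.0 = 57796 J
q3 (heat water 0.0→100.0 °C): 171.5 × 4.2 × 100.0 = 72030 J
q4 (vaporize at 100 °C): 171.5 × 2267.0 = 388791 J
q5 (heat steam 100.0→128.3 °C): 171.5 × 1.99 × 28.3 = 9658 J
Total: 11726 + 57796 + 72030 + 388791 + 9658 = 540001 J = 540 kJ

q = 540 kJ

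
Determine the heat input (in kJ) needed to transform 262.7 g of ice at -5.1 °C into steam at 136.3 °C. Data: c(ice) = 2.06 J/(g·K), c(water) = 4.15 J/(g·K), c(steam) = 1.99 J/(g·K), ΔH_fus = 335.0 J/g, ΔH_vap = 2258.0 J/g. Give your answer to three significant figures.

q = 812 kJ

q1 (heat ice -5.1→0.0 °C): 262.7 × 2.06 × 5.1 = 2760 J
q2 (melt at 0 °C): 262.7 × 335.0 = 88005 J
q3 (heat water 0.0→100.0 °C): 262.7 × 4.15 × 100.0 = 109021 J
q4 (vaporize at 100 °C): 262.7 × 2258.0 = 593177 J
q5 (heat steam 100.0→136.3 °C): 262.7 × 1.99 × 36.3 = 18977 J
Total: 2760 + 88005 + 109021 + 593177 + 18977 = 811940 J = 812 kJ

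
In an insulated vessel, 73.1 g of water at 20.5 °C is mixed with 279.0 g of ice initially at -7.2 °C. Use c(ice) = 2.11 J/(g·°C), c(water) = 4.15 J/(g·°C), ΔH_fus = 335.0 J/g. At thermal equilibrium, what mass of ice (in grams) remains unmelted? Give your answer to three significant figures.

Heat to warm all ice to 0 °C: 279.0×2.11×7.2 = 4238.6 J
Heat released by water cooling to 0 °C: 73.1×4.15×20.5 = 6219.0 J
6219.0 J < 4238.6 + 279.0×335.0 = 97703.6 J, so not all ice melts; final T = 0 °C.
Heat left for melting: 6219.0 − 4238.6 = 1980.4 J
Mass melted = 1980.4 / 335.0 = 5.912 g
Ice remaining = 279.0 − 5.912 = 273.088 g

m_ice remaining = 273 g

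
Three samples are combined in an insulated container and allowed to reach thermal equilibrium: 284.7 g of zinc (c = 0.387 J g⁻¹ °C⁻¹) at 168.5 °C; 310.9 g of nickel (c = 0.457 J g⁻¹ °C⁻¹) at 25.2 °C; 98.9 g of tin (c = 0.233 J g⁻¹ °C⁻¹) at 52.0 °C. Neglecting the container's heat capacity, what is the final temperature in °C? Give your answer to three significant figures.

Σ mᵢcᵢ(T − Tᵢ) = 0  ⇒  T = Σ mᵢcᵢTᵢ / Σ mᵢcᵢ
Σ mᵢcᵢ = 284.7×0.387 + 310.9×0.457 + 98.9×0.233 = 275.3039
Σ mᵢcᵢTᵢ = 110.1789×168.5 + 142.0813×25.2 + 23.0437×52.0 = 23344
T = 23344 / 275.3039 = 84.79 °C

T_f = 84.8 °C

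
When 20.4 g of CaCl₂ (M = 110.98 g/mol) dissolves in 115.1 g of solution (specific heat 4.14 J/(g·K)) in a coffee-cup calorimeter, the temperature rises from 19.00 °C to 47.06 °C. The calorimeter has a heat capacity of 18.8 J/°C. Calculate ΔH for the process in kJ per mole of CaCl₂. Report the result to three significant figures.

ΔH = -75.6 kJ/mol

|ΔT| = |47.06 − 19.00| = 28.06 °C
|q_surr| = (115.1 × 4.14 + 18.8) × 28.06 = 495.314 × 28.06 = 13900 J
n(CaCl₂) = 20.4 / 110.98 = 0.1838 mol
Temperature rose, so q_rxn = −|q_surr| = -13.90 kJ
ΔH = q_rxn / n = -75.63 kJ/mol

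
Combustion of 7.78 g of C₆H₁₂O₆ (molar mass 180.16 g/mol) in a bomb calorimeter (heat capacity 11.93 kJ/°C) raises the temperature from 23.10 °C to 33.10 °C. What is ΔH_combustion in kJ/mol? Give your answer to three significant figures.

ΔT = 33.10 − 23.10 = 10.00 °C
q_cal = C_cal × ΔT = 11.93 × 10.00 = 119.3 kJ
n = 7.78 / 180.16 = 0.04318 mol
q_rxn = −q_cal = -119.3 kJ
ΔH = -119.3 / 0.04318 = -2763 kJ/mol

ΔH = -2760 kJ/mol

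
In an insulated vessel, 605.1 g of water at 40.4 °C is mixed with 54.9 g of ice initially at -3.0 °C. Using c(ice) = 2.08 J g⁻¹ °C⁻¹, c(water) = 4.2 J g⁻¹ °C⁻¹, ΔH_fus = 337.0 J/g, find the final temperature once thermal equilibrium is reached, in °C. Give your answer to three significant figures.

Heat to bring ice to 0 °C and melt it: q₁ = 54.9×2.08×3.0 + 54.9×337.0 = 18844 J
Heat the water can supply cooling to 0 °C: 605.1×4.2×40.4 = 102673 J > q₁, so all ice melts.
Energy balance: 605.1×4.2×(40.4 − T) = 18844 + 54.9×4.2×(T − 0)
2541.42(40.4 − T) = 18844 + 230.58 T
102673 − 18844 = 2772.00 T
T = 83829 / 2772.00 = 30.24 °C

T_f = 30.2 °C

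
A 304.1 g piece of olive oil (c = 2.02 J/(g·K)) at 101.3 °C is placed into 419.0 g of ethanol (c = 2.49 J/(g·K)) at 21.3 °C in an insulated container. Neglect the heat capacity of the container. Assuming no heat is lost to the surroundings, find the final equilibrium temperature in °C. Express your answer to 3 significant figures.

T_f = 50.9 °C

Heat lost by olive oil = heat gained by ethanol.
(304.1)(2.02)(101.3 − T) = (419.0)(2.49)(T − 21.3)
614.282 (101.3 − T) = 1043.31 (T − 21.3)
62227 − 614.282 T = 1043.31 T − 22223
84450 = 1657.592 T
T = 50.947 °C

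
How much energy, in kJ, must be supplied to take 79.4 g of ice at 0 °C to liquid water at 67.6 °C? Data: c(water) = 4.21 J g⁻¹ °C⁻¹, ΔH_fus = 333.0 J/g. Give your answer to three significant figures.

q = 49.0 kJ

q1 (melt at 0 °C): 79.4 × 333.0 = 26440 J
q2 (heat water 0.0→67.6 °C): 79.4 × 4.21 × 67.6 = 22597 J
Total: 26440 + 22597 = 49037 J = 49.0 kJ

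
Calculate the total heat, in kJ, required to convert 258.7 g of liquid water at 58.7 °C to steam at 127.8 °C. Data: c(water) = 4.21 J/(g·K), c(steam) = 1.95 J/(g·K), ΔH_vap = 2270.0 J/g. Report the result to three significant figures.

q1 (heat water 58.7→100.0 °C): 258.7 × 4.21 × 41.3 = 44981 J
q2 (vaporize at 100 °C): 258.7 × 2270.0 = 587249 J
q3 (heat steam 100.0→127.8 °C): 258.7 × 1.95 × 27.8 = 14024 J
Total: 44981 + 587249 + 14024 = 646254 J = 646 kJ

q = 646 kJ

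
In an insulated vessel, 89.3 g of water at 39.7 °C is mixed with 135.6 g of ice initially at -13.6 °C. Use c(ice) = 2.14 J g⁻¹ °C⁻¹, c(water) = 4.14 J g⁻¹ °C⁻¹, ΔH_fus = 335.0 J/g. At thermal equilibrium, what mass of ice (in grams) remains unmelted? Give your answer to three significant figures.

Heat to warm all ice to 0 °C: 135.6×2.14×13.6 = 3946.5 J
Heat released by water cooling to 0 °C: 89.3×4.14×39.7 = 14677 J
14677 J < 3946.5 + 135.6×335.0 = 49372.5 J, so not all ice melts; final T = 0 °C.
Heat left for melting: 14677 − 3946.5 = 10730.5 J
Mass melted = 10730.5 / 335.0 = 32.03 g
Ice remaining = 135.6 − 32.03 = 103.57 g

m_ice remaining = 104 g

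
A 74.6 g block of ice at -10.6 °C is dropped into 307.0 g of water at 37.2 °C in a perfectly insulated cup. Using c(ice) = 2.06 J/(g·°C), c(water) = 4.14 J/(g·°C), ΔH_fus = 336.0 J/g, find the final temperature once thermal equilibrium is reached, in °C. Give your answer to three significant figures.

T_f = 13.0 °C

Heat to bring ice to 0 °C and melt it: q₁ = 74.6×2.06×10.6 + 74.6×336.0 = 26695 J
Heat the water can supply cooling to 0 °C: 307.0×4.14×37.2 = 47280.5 J > q₁, so all ice melts.
Energy balance: 307.0×4.14×(37.2 − T) = 26695 + 74.6×4.14×(T − 0)
1270.98(37.2 − T) = 26695 + 308.844 T
47280.5 − 26695 = 1579.824 T
T = 20585.5 / 1579.824 = 13.03 °C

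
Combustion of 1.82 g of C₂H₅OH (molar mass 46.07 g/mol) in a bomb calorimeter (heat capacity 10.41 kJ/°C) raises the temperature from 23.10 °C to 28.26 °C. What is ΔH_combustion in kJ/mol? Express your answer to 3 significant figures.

ΔH = -1360 kJ/mol

ΔT = 28.26 − 23.10 = 5.16 °C
q_cal = C_cal × ΔT = 10.41 × 5.16 = 53.7156 kJ
n = 1.82 / 46.07 = 0.03951 mol
q_rxn = −q_cal = -53.7156 kJ
ΔH = -53.7156 / 0.03951 = -1360 kJ/mol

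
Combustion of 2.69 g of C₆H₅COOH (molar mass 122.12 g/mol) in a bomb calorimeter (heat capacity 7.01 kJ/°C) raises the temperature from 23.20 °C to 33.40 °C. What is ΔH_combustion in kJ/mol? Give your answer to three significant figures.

ΔT = 33.40 − 23.20 = 10.20 °C
q_cal = C_cal × ΔT = 7.01 × 10.20 = 71.502 kJ
n = 2.69 / 122.12 = 0.02203 mol
q_rxn = −q_cal = -71.502 kJ
ΔH = -71.502 / 0.02203 = -3246 kJ/mol

ΔH = -3250 kJ/mol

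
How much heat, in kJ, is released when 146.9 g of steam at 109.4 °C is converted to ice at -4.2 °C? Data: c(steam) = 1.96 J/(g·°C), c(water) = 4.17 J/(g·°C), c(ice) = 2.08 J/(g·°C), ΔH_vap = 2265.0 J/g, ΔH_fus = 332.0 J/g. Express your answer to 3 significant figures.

q = 447 kJ

q1 (cool steam 109.4→100 °C): 146.9 × 1.96 × 9.4 = 2706 J
q2 (condense at 100 °C): 146.9 × 2265.0 = 332729 J
q3 (cool water 100→0 °C): 146.9 × 4.17 × 100.0 = 61257 J
q4 (freeze at 0 °C): 146.9 × 332.0 = 48771 J
q5 (cool ice 0→-4.2 °C): 146.9 × 2.08 × 4.2 = 1283 J
Total: 2706 + 332729 + 61257 + 48771 + 1283 = 446746 J = 447 kJ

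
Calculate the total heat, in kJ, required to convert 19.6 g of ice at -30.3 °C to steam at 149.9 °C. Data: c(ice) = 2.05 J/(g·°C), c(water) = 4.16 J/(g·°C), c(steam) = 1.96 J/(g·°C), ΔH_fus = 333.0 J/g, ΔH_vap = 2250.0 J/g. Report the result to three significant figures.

q = 61.9 kJ

q1 (heat ice -30.3→0.0 °C): 19.6 × 2.05 × 30.3 = 1217 J
q2 (melt at 0 °C): 19.6 × 333.0 = 6527 J
q3 (heat water 0.0→100.0 °C): 19.6 × 4.16 × 100.0 = 8154 J
q4 (vaporize at 100 °C): 19.6 × 2250.0 = 44100 J
q5 (heat steam 100.0→149.9 °C): 19.6 × 1.96 × 49.9 = 1917 J
Total: 1217 + 6527 + 8154 + 44100 + 1917 = 61915 J = 61.9 kJ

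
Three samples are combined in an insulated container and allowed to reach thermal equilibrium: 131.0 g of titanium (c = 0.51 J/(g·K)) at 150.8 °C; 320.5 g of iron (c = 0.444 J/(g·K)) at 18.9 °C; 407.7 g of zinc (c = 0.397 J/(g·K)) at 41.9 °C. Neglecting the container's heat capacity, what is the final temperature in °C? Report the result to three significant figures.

Σ mᵢcᵢ(T − Tᵢ) = 0  ⇒  T = Σ mᵢcᵢTᵢ / Σ mᵢcᵢ
Σ mᵢcᵢ = 131.0×0.51 + 320.5×0.444 + 407.7×0.397 = 370.9689
Σ mᵢcᵢTᵢ = 66.81×150.8 + 142.302×18.9 + 161.8569×41.9 = 19546
T = 19546 / 370.9689 = 52.69 °C

T_f = 52.7 °C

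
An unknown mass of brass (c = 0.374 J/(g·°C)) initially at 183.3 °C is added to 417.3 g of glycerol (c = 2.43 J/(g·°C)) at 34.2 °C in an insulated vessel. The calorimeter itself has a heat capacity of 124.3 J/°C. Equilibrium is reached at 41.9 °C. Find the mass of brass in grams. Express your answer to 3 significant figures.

q_gained = (417.3 × 2.43 + 124.3) × (41.9 − 34.2) = 8765 J
q_lost = m × 0.374 × (183.3 − 41.9) = 52.8836 m
m = 8765 / 52.8836 = 166 g

m = 166 g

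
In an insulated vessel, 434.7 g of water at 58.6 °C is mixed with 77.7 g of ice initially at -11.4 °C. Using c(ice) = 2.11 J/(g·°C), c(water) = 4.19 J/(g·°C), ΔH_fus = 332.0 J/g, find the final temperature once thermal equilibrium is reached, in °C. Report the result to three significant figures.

T_f = 36.8 °C

Heat to bring ice to 0 °C and melt it: q₁ = 77.7×2.11×11.4 + 77.7×332.0 = 27665 J
Heat the water can supply cooling to 0 °C: 434.7×4.19×58.6 = 106734 J > q₁, so all ice melts.
Energy balance: 434.7×4.19×(58.6 − T) = 27665 + 77.7×4.19×(T − 0)
1821.393(58.6 − T) = 27665 + 325.563 T
106734 − 27665 = 2146.956 T
T = 79069 / 2146.956 = 36.83 °C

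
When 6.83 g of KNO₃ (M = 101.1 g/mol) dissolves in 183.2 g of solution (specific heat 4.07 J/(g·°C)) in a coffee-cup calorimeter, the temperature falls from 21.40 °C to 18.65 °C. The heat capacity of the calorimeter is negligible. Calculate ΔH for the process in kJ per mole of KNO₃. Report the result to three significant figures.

ΔH = 30.4 kJ/mol

|ΔT| = |18.65 − 21.40| = 2.75 °C
|q_surr| = (183.2 × 4.07) × 2.75 = 745.624 × 2.75 = 2050.5 J
n(KNO₃) = 6.83 / 101.1 = 0.067557 mol
Temperature fell, so q_rxn = +|q_surr| = 2.0505 kJ
ΔH = q_rxn / n = 30.35 kJ/mol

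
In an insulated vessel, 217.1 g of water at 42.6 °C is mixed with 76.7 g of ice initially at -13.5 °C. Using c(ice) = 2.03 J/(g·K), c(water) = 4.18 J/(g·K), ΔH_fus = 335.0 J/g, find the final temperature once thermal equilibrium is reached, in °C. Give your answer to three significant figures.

T_f = 8.84 °C

Heat to bring ice to 0 °C and melt it: q₁ = 76.7×2.03×13.5 + 76.7×335.0 = 27796.5 J
Heat the water can supply cooling to 0 °C: 217.1×4.18×42.6 = 38658.56 J > q₁, so all ice melts.
Energy balance: 217.1×4.18×(42.6 − T) = 27796.5 + 76.7×4.18×(T − 0)
907.478(42.6 − T) = 27796.5 + 320.606 T
38658.56 − 27796.5 = 1228.084 T
T = 10862.06 / 1228.084 = 8.8447 °C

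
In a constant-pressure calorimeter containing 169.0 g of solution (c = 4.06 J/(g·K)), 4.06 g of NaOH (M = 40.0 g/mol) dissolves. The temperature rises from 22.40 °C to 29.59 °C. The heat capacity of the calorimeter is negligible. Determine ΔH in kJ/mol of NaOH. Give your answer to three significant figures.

|ΔT| = |29.59 − 22.40| = 7.19 °C
|q_surr| = (169.0 × 4.06) × 7.19 = 686.14 × 7.19 = 4933 J
n(NaOH) = 4.06 / 40.0 = 0.1015 mol
Temperature rose, so q_rxn = −|q_surr| = -4.933 kJ
ΔH = q_rxn / n = -48.60 kJ/mol

ΔH = -48.6 kJ/mol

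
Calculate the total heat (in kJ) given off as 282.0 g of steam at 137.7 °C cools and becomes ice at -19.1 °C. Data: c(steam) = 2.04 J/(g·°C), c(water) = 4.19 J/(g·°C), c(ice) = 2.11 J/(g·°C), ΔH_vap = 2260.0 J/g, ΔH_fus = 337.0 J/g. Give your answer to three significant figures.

q1 (cool steam 137.7→100 °C): 282.0 × 2.04 × 37.7 = 21688 J
q2 (condense at 100 °C): 282.0 × 2260.0 = 637320 J
q3 (cool water 100→0 °C): 282.0 × 4.19 × 100.0 = 118158 J
q4 (freeze at 0 °C): 282.0 × 337.0 = 95034 J
q5 (cool ice 0→-19.1 °C): 282.0 × 2.11 × 19.1 = 11365 J
Total: 21688 + 637320 + 118158 + 95034 + 11365 = 883565 J = 884 kJ

q = 884 kJ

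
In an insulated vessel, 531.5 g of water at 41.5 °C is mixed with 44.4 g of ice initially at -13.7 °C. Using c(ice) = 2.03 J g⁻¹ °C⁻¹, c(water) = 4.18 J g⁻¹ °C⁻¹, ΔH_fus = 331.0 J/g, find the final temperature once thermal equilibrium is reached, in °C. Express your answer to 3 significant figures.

Heat to bring ice to 0 °C and melt it: q₁ = 44.4×2.03×13.7 + 44.4×331.0 = 15931 J
Heat the water can supply cooling to 0 °C: 531.5×4.18×41.5 = 92199.3 J > q₁, so all ice melts.
Energy balance: 531.5×4.18×(41.5 − T) = 15931 + 44.4×4.18×(T − 0)
2221.67(41.5 − T) = 15931 + 185.592 T
92199.3 − 15931 = 2407.262 T
T = 76268.3 / 2407.262 = 31.68 °C

T_f = 31.7 °C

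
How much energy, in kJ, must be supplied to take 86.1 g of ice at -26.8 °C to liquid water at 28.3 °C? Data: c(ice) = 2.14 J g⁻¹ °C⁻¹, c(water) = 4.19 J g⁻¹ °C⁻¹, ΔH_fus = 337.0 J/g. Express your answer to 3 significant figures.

q = 44.2 kJ

q1 (heat ice -26.8→0.0 °C): 86.1 × 2.14 × 26.8 = 4938 J
q2 (melt at 0 °C): 86.1 × 337.0 = 29016 J
q3 (heat water 0.0→28.3 °C): 86.1 × 4.19 × 28.3 = 10209 J
Total: 4938 + 29016 + 10209 = 44163 J = 44.2 kJ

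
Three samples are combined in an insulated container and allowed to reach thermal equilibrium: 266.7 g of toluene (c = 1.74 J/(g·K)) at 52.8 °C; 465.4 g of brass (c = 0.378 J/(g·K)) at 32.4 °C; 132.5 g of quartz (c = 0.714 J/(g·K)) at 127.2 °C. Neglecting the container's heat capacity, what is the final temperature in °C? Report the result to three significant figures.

Σ mᵢcᵢ(T − Tᵢ) = 0  ⇒  T = Σ mᵢcᵢTᵢ / Σ mᵢcᵢ
Σ mᵢcᵢ = 266.7×1.74 + 465.4×0.378 + 132.5×0.714 = 734.5842
Σ mᵢcᵢTᵢ = 464.058×52.8 + 175.9212×32.4 + 94.605×127.2 = 42236
T = 42236 / 734.5842 = 57.50 °C

T_f = 57.5 °C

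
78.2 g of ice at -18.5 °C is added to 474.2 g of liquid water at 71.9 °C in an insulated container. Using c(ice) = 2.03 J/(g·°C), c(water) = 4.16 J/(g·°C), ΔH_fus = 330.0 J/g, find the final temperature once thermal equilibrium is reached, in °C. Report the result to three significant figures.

T_f = 49.2 °C

Heat to bring ice to 0 °C and melt it: q₁ = 78.2×2.03×18.5 + 78.2×330.0 = 28743 J
Heat the water can supply cooling to 0 °C: 474.2×4.16×71.9 = 141835 J > q₁, so all ice melts.
Energy balance: 474.2×4.16×(71.9 − T) = 28743 + 78.2×4.16×(T − 0)
1972.672(71.9 − T) = 28743 + 325.312 T
141835 − 28743 = 2297.984 T
T = 113092 / 2297.984 = 49.21 °C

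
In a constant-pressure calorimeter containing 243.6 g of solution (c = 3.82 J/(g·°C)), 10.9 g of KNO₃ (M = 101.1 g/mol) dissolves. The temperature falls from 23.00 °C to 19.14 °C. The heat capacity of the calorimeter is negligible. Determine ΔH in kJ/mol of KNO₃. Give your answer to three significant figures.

ΔH = 33.3 kJ/mol

|ΔT| = |19.14 − 23.00| = 3.86 °C
|q_surr| = (243.6 × 3.82) × 3.86 = 930.552 × 3.86 = 3592 J
n(KNO₃) = 10.9 / 101.1 = 0.1078 mol
Temperature fell, so q_rxn = +|q_surr| = 3.592 kJ
ΔH = q_rxn / n = 33.32 kJ/mol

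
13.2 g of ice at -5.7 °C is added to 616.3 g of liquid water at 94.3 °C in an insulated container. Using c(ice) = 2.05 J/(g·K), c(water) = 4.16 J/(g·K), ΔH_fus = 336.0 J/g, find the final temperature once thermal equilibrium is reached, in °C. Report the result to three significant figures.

T_f = 90.6 °C

Heat to bring ice to 0 °C and melt it: q₁ = 13.2×2.05×5.7 + 13.2×336.0 = 4589.4 J
Heat the water can supply cooling to 0 °C: 616.3×4.16×94.3 = 241767 J > q₁, so all ice melts.
Energy balance: 616.3×4.16×(94.3 − T) = 4589.4 + 13.2×4.16×(T − 0)
2563.808(94.3 − T) = 4589.4 + 54.912 T
241767 − 4589.4 = 2618.720 T
T = 237177.6 / 2618.720 = 90.57 °C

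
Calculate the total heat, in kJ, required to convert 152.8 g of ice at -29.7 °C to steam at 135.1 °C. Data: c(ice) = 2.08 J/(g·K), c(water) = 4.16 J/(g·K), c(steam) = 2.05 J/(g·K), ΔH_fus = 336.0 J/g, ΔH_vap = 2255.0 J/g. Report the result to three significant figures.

q = 480 kJ

q1 (heat ice -29.7→0.0 °C): 152.8 × 2.08 × 29.7 = 9439 J
q2 (melt at 0 °C): 152.8 × 336.0 = 51341 J
q3 (heat water 0.0→100.0 °C): 152.8 × 4.16 × 100.0 = 63565 J
q4 (vaporize at 100 °C): 152.8 × 2255.0 = 344564 J
q5 (heat steam 100.0→135.1 °C): 152.8 × 2.05 × 35.1 = 10995 J
Total: 9439 + 51341 + 63565 + 344564 + 10995 = 479904 J = 480 kJ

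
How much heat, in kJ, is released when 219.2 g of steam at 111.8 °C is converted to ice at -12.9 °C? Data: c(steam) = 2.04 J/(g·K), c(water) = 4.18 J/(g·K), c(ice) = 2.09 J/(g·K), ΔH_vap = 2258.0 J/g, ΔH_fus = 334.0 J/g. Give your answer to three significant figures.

q = 671 kJ

q1 (cool steam 111.8→100 °C): 219.2 × 2.04 × 11.8 = 5277 J
q2 (condense at 100 °C): 219.2 × 2258.0 = 494954 J
q3 (cool water 100→0 °C): 219.2 × 4.18 × 100.0 = 91626 J
q4 (freeze at 0 °C): 219.2 × 334.0 = 73213 J
q5 (cool ice 0→-12.9 °C): 219.2 × 2.09 × 12.9 = 5910 J
Total: 5277 + 494954 + 91626 + 73213 + 5910 = 670980 J = 671 kJ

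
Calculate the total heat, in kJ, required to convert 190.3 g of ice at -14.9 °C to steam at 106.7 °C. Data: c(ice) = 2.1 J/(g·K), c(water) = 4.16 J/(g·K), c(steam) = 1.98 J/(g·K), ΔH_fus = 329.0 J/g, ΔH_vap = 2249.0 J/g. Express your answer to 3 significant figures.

q1 (heat ice -14.9→0.0 °C): 190.3 × 2.1 × 14.9 = 5954 J
q2 (melt at 0 °C): 190.3 × 329.0 = 62609 J
q3 (heat water 0.0→100.0 °C): 190.3 × 4.16 × 100.0 = 79165 J
q4 (vaporize at 100 °C): 190.3 × 2249.0 = 427985 J
q5 (heat steam 100.0→106.7 °C): 190.3 × 1.98 × 6.7 = 2525 J
Total: 5954 + 62609 + 79165 + 427985 + 2525 = 578238 J = 578 kJ

q = 578 kJ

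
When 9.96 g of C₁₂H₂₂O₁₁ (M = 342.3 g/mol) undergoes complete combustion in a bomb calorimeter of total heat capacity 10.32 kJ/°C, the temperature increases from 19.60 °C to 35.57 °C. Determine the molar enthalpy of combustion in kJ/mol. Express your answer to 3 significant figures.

ΔT = 35.57 − 19.60 = 15.97 °C
q_cal = C_cal × ΔT = 10.32 × 15.97 = 164.8104 kJ
n = 9.96 / 342.3 = 0.02910 mol
q_rxn = −q_cal = -164.8104 kJ
ΔH = -164.8104 / 0.02910 = -5664 kJ/mol

ΔH = -5660 kJ/mol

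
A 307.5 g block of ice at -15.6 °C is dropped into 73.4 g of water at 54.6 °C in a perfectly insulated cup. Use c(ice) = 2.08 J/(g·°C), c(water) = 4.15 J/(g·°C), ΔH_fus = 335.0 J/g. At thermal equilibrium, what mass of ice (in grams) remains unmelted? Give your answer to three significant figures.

Heat to warm all ice to 0 °C: 307.5×2.08×15.6 = 9977.8 J
Heat released by water cooling to 0 °C: 73.4×4.15×54.6 = 16632 J
16632 J < 9977.8 + 307.5×335.0 = 112990.3 J, so not all ice melts; final T = 0 °C.
Heat left for melting: 16632 − 9977.8 = 6654.2 J
Mass melted = 6654.2 / 335.0 = 19.86 g
Ice remaining = 307.5 − 19.86 = 287.64 g

m_ice remaining = 288 g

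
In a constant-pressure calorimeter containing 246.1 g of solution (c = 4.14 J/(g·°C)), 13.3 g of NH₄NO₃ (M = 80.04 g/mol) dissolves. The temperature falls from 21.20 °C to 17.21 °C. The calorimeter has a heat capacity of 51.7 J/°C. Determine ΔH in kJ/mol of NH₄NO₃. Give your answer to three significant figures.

|ΔT| = |17.21 − 21.20| = 3.99 °C
|q_surr| = (246.1 × 4.14 + 51.7) × 3.99 = 1070.554 × 3.99 = 4272 J
n(NH₄NO₃) = 13.3 / 80.04 = 0.1662 mol
Temperature fell, so q_rxn = +|q_surr| = 4.272 kJ
ΔH = q_rxn / n = 25.70 kJ/mol

ΔH = 25.7 kJ/mol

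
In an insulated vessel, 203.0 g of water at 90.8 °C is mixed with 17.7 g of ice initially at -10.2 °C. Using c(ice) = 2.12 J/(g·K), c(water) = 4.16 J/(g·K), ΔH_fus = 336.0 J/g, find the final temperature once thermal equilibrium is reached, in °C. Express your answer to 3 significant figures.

T_f = 76.6 °C

Heat to bring ice to 0 °C and melt it: q₁ = 17.7×2.12×10.2 + 17.7×336.0 = 6329.9 J
Heat the water can supply cooling to 0 °C: 203.0×4.16×90.8 = 76678.8 J > q₁, so all ice melts.
Energy balance: 203.0×4.16×(90.8 − T) = 6329.9 + 17.7×4.16×(T − 0)
844.48(90.8 − T) = 6329.9 + 73.632 T
76678.8 − 6329.9 = 918.112 T
T = 70348.9 / 918.112 = 76.62 °C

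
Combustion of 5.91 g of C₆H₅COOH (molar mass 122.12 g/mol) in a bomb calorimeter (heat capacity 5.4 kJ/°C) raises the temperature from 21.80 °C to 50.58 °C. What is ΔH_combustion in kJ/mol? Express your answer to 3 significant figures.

ΔT = 50.58 − 21.80 = 28.78 °C
q_cal = C_cal × ΔT = 5.4 × 28.78 = 155.412 kJ
n = 5.91 / 122.12 = 0.04840 mol
q_rxn = −q_cal = -155.412 kJ
ΔH = -155.412 / 0.04840 = -3211 kJ/mol

ΔH = -3210 kJ/mol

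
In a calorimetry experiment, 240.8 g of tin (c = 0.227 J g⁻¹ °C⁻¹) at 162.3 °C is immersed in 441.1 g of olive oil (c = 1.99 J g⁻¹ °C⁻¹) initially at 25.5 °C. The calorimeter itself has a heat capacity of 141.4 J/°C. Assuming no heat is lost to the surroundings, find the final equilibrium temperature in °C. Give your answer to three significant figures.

Heat lost by tin = heat gained by olive oil + calorimeter.
(240.8)(0.227)(162.3 − T) = [(441.1)(1.99) + 141.4](T − 25.5)
54.6616 (162.3 − T) = 1019.189 (T − 25.5)
8871.6 − 54.6616 T = 1019.189 T − 25989
34860.6 = 1073.8506 T
T = 32.46 °C

T_f = 32.5 °C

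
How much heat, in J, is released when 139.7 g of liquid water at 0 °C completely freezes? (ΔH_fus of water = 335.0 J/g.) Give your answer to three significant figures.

q = m × ΔH_fus = 139.7 × 335.0 = 46800 J

q = 46800 J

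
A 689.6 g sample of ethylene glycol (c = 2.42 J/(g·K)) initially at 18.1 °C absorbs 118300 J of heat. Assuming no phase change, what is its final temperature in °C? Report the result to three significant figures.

T_f = 89.0 °C

ΔT = q / (m c) = 118300 / (689.6 × 2.42) = 70.89 °C
T_f = 18.1 + 70.89 = 88.99 °C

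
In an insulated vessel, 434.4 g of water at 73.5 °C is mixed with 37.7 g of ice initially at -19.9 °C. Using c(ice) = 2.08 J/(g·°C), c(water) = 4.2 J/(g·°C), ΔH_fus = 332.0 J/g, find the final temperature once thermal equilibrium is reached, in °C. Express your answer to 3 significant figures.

T_f = 60.5 °C

Heat to bring ice to 0 °C and melt it: q₁ = 37.7×2.08×19.9 + 37.7×332.0 = 14077 J
Heat the water can supply cooling to 0 °C: 434.4×4.2×73.5 = 134099 J > q₁, so all ice melts.
Energy balance: 434.4×4.2×(73.5 − T) = 14077 + 37.7×4.2×(T − 0)
1824.48(73.5 − T) = 14077 + 158.34 T
134099 − 14077 = 1982.82 T
T = 120022 / 1982.82 = 60.53 °C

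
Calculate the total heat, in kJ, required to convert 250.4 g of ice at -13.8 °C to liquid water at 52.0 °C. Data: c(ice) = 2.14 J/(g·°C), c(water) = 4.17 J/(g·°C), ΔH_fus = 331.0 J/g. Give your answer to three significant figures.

q1 (heat ice -13.8→0.0 °C): 250.4 × 2.14 × 13.8 = 7395 J
q2 (melt at 0 °C): 250.4 × 331.0 = 82882 J
q3 (heat water 0.0→52.0 °C): 250.4 × 4.17 × 52.0 = 54297 J
Total: 7395 + 82882 + 54297 = 144574 J = 145 kJ

q = 145 kJ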